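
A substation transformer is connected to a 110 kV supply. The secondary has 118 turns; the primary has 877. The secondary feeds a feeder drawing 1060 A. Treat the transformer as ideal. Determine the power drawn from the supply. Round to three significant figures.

P ≈ 1.57×10^7 W

I_p = I_s × N_s/N_p = 1060 × 118/877 = 142.62 A.
P = V_p I_p = 110000 × 142.62 = 1.57×10^7 W.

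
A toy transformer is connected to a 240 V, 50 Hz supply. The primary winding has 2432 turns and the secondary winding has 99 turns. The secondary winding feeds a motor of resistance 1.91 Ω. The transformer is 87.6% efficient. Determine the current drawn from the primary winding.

I_p ≈ 0.238 A

V_s = 240 × 99/2432 = 9.7697 V.
I_s = V_s/R = 9.7697/1.91 = 5.1150 A.
P_out = V_s I_s = 9.7697 × 5.1150 = 49.973 W.
P_in = P_out/η = 49.973/0.876 = 57.046 W.
I_p = P_in/V_p = 57.046/240 = 0.238 A.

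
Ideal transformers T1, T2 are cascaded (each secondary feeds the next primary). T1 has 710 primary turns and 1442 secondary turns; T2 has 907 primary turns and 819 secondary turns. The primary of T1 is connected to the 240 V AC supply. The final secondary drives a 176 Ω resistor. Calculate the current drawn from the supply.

I_supply ≈ 4.59 A

Secondary of T1: V = 240.00 × 1442/710 = 487.44 V.
Secondary of T2: V = 487.44 × 819/907 = 440.14 V.
I_load = 440.14/176 = 2.5008 A, so P_out = 440.14 × 2.5008 = 1100.7 W.
All ideal ⇒ P_in = P_out, so I_supply = 1100.7/240 = 4.59 A.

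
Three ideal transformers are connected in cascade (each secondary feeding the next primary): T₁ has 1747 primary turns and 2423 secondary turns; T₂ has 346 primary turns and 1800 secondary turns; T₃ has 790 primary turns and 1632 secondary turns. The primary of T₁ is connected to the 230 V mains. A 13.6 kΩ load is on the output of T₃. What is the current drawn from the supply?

I_supply ≈ 3.76 A

Secondary of T₁: V = 230.00 × 2423/1747 = 319.00 V.
Secondary of T₂: V = 319.00 × 1800/346 = 1659.5 V.
Secondary of T₃: V = 1659.5 × 1632/790 = 3428.3 V.
I_load = 3428.3/13600 = 0.25208 A, so P_out = 3428.3 × 0.25208 = 864.20 W.
All ideal ⇒ P_in = P_out, so I_supply = 864.20/230 = 3.76 A.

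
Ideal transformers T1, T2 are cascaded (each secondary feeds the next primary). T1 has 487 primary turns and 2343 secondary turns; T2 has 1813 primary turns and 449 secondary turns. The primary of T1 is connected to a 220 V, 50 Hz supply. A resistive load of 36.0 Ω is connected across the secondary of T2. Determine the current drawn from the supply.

After T1: V = 220.00 × 2343/487 = 1058.4 V.
After T2: V = 1058.4 × 449/1813 = 262.13 V.
I_load = 262.13/36.0 = 7.2814 A, so P_out = 262.13 × 7.2814 = 1908.7 W.
All ideal ⇒ P_in = P_out, so I_supply = 1908.7/220 = 8.68 A.

I_supply ≈ 8.68 A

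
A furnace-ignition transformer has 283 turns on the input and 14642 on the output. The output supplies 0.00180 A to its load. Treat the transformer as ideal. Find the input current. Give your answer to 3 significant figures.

I_in ≈ 0.0931 A

For an ideal transformer I_in/I_out = N_out/N_in, so I_in = 0.00180 × 14642/283 = 0.0931 A.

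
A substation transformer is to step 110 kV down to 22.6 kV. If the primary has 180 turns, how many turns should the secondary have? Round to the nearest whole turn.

N_s/N_p = V_s/V_p, so N_s = 180 × 22600/110000 = 37.0 ≈ 37 turns.

N_s = 37 turns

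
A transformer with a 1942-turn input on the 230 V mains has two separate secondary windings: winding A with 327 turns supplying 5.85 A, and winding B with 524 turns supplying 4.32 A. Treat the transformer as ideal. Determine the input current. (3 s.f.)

V_A = 230 × 327/1942 = 38.728 V; V_B = 230 × 524/1942 = 62.060 V.
P_out = V_A I_A + V_B I_B = 38.728×5.85 + 62.060×4.32 = 226.56 + 268.10 = 494.66 W.
Ideal ⇒ P_in = P_out, so I_in = P_out/V_in = 494.66/230 = 2.15 A.

I_in ≈ 2.15 A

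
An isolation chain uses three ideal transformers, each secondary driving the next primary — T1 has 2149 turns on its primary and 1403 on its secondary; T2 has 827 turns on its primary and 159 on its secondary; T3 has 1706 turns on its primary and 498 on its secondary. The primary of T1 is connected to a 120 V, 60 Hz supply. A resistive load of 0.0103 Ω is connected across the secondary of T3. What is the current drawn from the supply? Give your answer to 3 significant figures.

I_supply ≈ 15.6 A

Secondary of T1: V = 120.00 × 1403/2149 = 78.343 V.
Secondary of T2: V = 78.343 × 159/827 = 15.062 V.
Secondary of T3: V = 15.062 × 498/1706 = 4.3969 V.
I_load = 4.3969/0.0103 = 426.88 A, so P_out = 4.3969 × 426.88 = 1876.9 W.
All ideal ⇒ P_in = P_out, so I_supply = 1876.9/120 = 15.6 A.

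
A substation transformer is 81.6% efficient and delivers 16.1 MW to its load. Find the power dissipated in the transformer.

P_in = P_out/η = 1.61×10^7/0.816 = 1.97304×10^7 W.
P_loss = P_in − P_out = 1.97304×10^7 − 1.61×10^7 = 3.63×10^6 W.

P_loss ≈ 3.63×10^6 W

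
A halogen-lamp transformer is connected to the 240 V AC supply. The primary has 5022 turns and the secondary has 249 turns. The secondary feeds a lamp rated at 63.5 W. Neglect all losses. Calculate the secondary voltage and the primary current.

V_s = V_p × N_s/N_p = 240 × 249/5022 = 11.900 V.
I_s = P/V_s = 63.5/11.900 = 5.3363 A.
I_p = I_s × N_s/N_p = 5.3363 × 249/5022 = 0.265 A.

V_s ≈ 11.9 V, I_p ≈ 0.265 A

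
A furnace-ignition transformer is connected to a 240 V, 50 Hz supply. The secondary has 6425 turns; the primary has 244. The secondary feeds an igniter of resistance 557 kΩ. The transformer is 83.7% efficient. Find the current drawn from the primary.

I_p ≈ 0.357 A

V_s = 240 × 6425/244 = 6319.7 V.
I_s = V_s/R = 6319.7/557000 = 0.011346 A.
P_out = V_s I_s = 6319.7 × 0.011346 = 71.702 W.
P_in = P_out/η = 71.702/0.837 = 85.666 W.
I_p = P_in/V_p = 85.666/240 = 0.357 A.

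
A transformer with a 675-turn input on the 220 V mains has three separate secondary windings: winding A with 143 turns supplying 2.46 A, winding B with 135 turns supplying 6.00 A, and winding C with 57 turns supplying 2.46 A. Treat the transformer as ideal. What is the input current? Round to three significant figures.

I_in ≈ 1.93 A

V_A = 220 × 143/675 = 46.607 V; V_B = 220 × 135/675 = 44.000 V; V_C = 220 × 57/675 = 18.578 V.
P_out = V_A I_A + V_B I_B + V_C I_C = 46.607×2.46 + 44.000×6.00 + 18.578×2.46 = 114.65 + 264.00 + 45.701 = 424.36 W.
Ideal ⇒ P_in = P_out, so I_in = P_out/V_in = 424.36/220 = 1.93 A.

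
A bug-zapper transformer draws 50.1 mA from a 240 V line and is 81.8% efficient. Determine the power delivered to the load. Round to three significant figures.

P_in = V_p I_p = 240 × 0.0501 = 12.024 W.
P_out = η P_in = 0.818 × 12.024 = 9.84 W.

P_out ≈ 9.84 W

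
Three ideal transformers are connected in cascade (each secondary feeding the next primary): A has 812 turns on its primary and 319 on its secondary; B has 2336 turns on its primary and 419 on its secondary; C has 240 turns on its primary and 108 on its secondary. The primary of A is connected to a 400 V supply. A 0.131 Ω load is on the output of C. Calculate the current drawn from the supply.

After A: V = 400.00 × 319/812 = 157.14 V.
After B: V = 157.14 × 419/2336 = 28.186 V.
After C: V = 28.186 × 108/240 = 12.684 V.
I_load = 12.684/0.131 = 96.823 A, so P_out = 12.684 × 96.823 = 1228.1 W.
All ideal ⇒ P_in = P_out, so I_supply = 1228.1/400 = 3.07 A.

I_supply ≈ 3.07 A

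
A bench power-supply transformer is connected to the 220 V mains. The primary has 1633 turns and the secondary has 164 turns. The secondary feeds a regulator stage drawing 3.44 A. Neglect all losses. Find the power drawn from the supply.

I_p = I_s × N_s/N_p = 3.44 × 164/1633 = 0.34547 A.
P = V_p I_p = 220 × 0.34547 = 76.0 W.

P ≈ 76.0 W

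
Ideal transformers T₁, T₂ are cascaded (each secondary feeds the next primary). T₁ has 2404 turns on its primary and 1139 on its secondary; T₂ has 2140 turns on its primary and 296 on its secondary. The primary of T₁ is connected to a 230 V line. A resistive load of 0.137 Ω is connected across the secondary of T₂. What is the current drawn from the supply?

I_supply ≈ 7.21 A

Secondary of T₁: V = 230.00 × 1139/2404 = 108.97 V.
Secondary of T₂: V = 108.97 × 296/2140 = 15.073 V.
I_load = 15.073/0.137 = 110.02 A, so P_out = 15.073 × 110.02 = 1658.3 W.
All ideal ⇒ P_in = P_out, so I_supply = 1658.3/230 = 7.21 A.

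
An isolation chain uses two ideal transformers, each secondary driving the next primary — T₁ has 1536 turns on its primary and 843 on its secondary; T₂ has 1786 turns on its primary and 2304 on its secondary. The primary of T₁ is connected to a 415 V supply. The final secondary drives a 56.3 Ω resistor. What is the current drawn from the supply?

I_supply ≈ 3.70 A

Secondary of T₁: V = 415.00 × 843/1536 = 227.76 V.
Secondary of T₂: V = 227.76 × 2304/1786 = 293.82 V.
I_load = 293.82/56.3 = 5.2189 A, so P_out = 293.82 × 5.2189 = 1533.4 W.
All ideal ⇒ P_in = P_out, so I_supply = 1533.4/415 = 3.70 A.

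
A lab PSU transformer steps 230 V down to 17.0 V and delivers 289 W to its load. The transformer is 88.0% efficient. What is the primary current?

P_in = P_out/η = 289/0.880 = 328.41 W.
I_p = P_in/V_p = 328.41/230 = 1.43 A.

I_p ≈ 1.43 A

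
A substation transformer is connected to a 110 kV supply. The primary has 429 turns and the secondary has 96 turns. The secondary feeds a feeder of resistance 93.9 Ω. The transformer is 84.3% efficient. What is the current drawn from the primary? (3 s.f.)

V_s = 110000 × 96/429 = 24615 V.
I_s = V_s/R = 24615/93.9 = 262.14 A.
P_out = V_s I_s = 24615 × 262.14 = 6.4528×10^6 W.
P_in = P_out/η = 6.4528×10^6/0.843 = 7.6546×10^6 W.
I_p = P_in/V_p = 7.6546×10^6/110000 = 69.6 A.

I_p ≈ 69.6 A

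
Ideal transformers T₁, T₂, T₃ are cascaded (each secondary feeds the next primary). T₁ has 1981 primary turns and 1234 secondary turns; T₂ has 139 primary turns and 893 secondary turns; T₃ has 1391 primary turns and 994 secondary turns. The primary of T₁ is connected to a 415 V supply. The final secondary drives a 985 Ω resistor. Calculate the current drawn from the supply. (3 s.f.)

After T₁: V = 415.00 × 1234/1981 = 258.51 V.
After T₂: V = 258.51 × 893/139 = 1660.8 V.
After T₃: V = 1660.8 × 994/1391 = 1186.8 V.
I_load = 1186.8/985 = 1.2049 A, so P_out = 1186.8 × 1.2049 = 1429.9 W.
All ideal ⇒ P_in = P_out, so I_supply = 1429.9/415 = 3.45 A.

I_supply ≈ 3.45 A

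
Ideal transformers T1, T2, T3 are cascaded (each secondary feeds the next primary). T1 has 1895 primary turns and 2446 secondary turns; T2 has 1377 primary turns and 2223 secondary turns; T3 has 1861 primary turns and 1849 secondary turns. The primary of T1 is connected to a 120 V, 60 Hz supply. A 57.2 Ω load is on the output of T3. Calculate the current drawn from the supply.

I_supply ≈ 8.99 A

Secondary of T1: V = 120.00 × 2446/1895 = 154.89 V.
Secondary of T2: V = 154.89 × 2223/1377 = 250.05 V.
Secondary of T3: V = 250.05 × 1849/1861 = 248.44 V.
I_load = 248.44/57.2 = 4.3434 A, so P_out = 248.44 × 4.3434 = 1079.1 W.
All ideal ⇒ P_in = P_out, so I_supply = 1079.1/120 = 8.99 A.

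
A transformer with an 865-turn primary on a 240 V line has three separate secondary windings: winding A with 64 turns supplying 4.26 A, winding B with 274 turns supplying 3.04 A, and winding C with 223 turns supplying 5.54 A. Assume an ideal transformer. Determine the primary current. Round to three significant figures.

I_p ≈ 2.71 A

V_A = 240 × 64/865 = 17.757 V; V_B = 240 × 274/865 = 76.023 V; V_C = 240 × 223/865 = 61.873 V.
P_out = V_A I_A + V_B I_B + V_C I_C = 17.757×4.26 + 76.023×3.04 + 61.873×5.54 = 75.646 + 231.11 + 342.78 = 649.53 W.
Ideal ⇒ P_in = P_out, so I_p = P_out/V_p = 649.53/240 = 2.71 A.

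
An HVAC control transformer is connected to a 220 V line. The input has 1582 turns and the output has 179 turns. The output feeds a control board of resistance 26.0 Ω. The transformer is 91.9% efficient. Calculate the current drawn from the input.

V_out = 220 × 179/1582 = 24.893 V.
I_out = V_out/R = 24.893/26.0 = 0.95741 A.
P_out = V_out I_out = 24.893 × 0.95741 = 23.832 W.
P_in = P_out/η = 23.832/0.919 = 25.933 W.
I_in = P_in/V_in = 25.933/220 = 0.118 A.

I_in ≈ 0.118 A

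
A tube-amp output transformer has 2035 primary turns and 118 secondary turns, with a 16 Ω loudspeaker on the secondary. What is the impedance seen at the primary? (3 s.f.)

Z_p ≈ 4760 Ω

Z_p = (N_p/N_s)² × Z_s = (2035/118)² × 16 = 4760 Ω.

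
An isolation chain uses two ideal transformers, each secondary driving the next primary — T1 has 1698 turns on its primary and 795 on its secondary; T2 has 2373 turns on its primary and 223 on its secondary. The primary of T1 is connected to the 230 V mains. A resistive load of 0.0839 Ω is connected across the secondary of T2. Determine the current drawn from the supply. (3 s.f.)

I_supply ≈ 5.31 A

After T1: V = 230.00 × 795/1698 = 107.69 V.
After T2: V = 107.69 × 223/2373 = 10.120 V.
I_load = 10.120/0.0839 = 120.62 A, so P_out = 10.120 × 120.62 = 1220.6 W.
All ideal ⇒ P_in = P_out, so I_supply = 1220.6/230 = 5.31 A.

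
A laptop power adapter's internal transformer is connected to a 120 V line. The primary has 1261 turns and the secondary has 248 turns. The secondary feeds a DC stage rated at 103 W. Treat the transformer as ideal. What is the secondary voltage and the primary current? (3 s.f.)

V_s ≈ 23.6 V, I_p ≈ 0.858 A

V_s = V_p × N_s/N_p = 120 × 248/1261 = 23.600 V.
I_s = P/V_s = 103/23.600 = 4.3643 A.
I_p = I_s × N_s/N_p = 4.3643 × 248/1261 = 0.858 A.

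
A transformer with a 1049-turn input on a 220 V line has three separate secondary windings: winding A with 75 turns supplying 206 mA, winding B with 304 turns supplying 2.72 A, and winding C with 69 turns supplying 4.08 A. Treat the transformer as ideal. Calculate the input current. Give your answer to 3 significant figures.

I_in ≈ 1.07 A

V_A = 220 × 75/1049 = 15.729 V; V_B = 220 × 304/1049 = 63.756 V; V_C = 220 × 69/1049 = 14.471 V.
P_out = V_A I_A + V_B I_B + V_C I_C = 15.729×0.206 + 63.756×2.72 + 14.471×4.08 = 3.2402 + 173.42 + 59.041 = 235.70 W.
Ideal ⇒ P_in = P_out, so I_in = P_out/V_in = 235.70/220 = 1.07 A.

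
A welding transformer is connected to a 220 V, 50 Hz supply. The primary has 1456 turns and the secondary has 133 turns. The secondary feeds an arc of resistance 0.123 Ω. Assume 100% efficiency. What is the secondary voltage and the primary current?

V_s = V_p × N_s/N_p = 220 × 133/1456 = 20.096 V.
I_s = V_s/R = 20.096/0.123 = 163.38 A.
I_p = I_s × N_s/N_p = 163.38 × 133/1456 = 14.9 A.

V_s ≈ 20.1 V, I_p ≈ 14.9 A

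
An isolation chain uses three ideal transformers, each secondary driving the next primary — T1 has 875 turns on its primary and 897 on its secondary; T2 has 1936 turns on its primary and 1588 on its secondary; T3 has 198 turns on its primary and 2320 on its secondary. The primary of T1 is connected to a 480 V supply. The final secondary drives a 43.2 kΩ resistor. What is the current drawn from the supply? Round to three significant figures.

I_supply ≈ 1.08 A

Secondary of T1: V = 480.00 × 897/875 = 492.07 V.
Secondary of T2: V = 492.07 × 1588/1936 = 403.62 V.
Secondary of T3: V = 403.62 × 2320/198 = 4729.3 V.
I_load = 4729.3/43200 = 0.10947 A, so P_out = 4729.3 × 0.10947 = 517.73 W.
All ideal ⇒ P_in = P_out, so I_supply = 517.73/480 = 1.08 A.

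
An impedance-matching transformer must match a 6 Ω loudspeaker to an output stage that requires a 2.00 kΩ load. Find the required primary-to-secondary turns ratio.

N_p/N_s ≈ 18.3

Z_p/Z_s = (N_p/N_s)², so N_p/N_s = √(2000/6) = √333 = 18.3.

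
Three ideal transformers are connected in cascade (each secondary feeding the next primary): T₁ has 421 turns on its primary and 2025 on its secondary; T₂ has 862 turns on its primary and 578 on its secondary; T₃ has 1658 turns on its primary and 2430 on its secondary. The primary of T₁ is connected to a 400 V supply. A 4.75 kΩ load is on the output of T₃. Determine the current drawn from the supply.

After T₁: V = 400.00 × 2025/421 = 1924.0 V.
After T₂: V = 1924.0 × 578/862 = 1290.1 V.
After T₃: V = 1290.1 × 2430/1658 = 1890.8 V.
I_load = 1890.8/4750 = 0.39806 A, so P_out = 1890.8 × 0.39806 = 752.66 W.
All ideal ⇒ P_in = P_out, so I_supply = 752.66/400 = 1.88 A.

I_supply ≈ 1.88 A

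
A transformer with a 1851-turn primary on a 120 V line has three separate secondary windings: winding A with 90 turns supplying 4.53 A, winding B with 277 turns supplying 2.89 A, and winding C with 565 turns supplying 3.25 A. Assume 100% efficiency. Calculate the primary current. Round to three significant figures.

V_A = 120 × 90/1851 = 5.8347 V; V_B = 120 × 277/1851 = 17.958 V; V_C = 120 × 565/1851 = 36.629 V.
P_out = V_A I_A + V_B I_B + V_C I_C = 5.8347×4.53 + 17.958×2.89 + 36.629×3.25 = 26.431 + 51.898 + 119.04 = 197.37 W.
Ideal ⇒ P_in = P_out, so I_p = P_out/V_p = 197.37/120 = 1.64 A.

I_p ≈ 1.64 A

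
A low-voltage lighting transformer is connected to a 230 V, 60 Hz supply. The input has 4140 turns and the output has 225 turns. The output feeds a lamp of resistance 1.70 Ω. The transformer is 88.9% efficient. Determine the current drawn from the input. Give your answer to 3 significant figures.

I_in ≈ 0.450 A

V_out = 230 × 225/4140 = 12.500 V.
I_out = V_out/R = 12.500/1.70 = 7.3529 A.
P_out = V_out I_out = 12.500 × 7.3529 = 91.912 W.
P_in = P_out/η = 91.912/0.889 = 103.39 W.
I_in = P_in/V_in = 103.39/230 = 0.450 A.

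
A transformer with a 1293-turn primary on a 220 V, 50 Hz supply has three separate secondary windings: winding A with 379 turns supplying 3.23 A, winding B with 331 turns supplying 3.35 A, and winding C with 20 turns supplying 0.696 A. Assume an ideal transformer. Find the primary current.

I_p ≈ 1.82 A

V_A = 220 × 379/1293 = 64.486 V; V_B = 220 × 331/1293 = 56.319 V; V_C = 220 × 20/1293 = 3.4029 V.
P_out = V_A I_A + V_B I_B + V_C I_C = 64.486×3.23 + 56.319×3.35 + 3.4029×0.696 = 208.29 + 188.67 + 2.3684 = 399.32 W.
Ideal ⇒ P_in = P_out, so I_p = P_out/V_p = 399.32/220 = 1.82 A.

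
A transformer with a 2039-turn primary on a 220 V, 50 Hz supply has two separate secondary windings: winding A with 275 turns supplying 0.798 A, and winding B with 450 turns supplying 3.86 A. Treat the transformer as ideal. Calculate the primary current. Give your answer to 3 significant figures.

I_p ≈ 0.960 A

V_A = 220 × 275/2039 = 29.671 V; V_B = 220 × 450/2039 = 48.553 V.
P_out = V_A I_A + V_B I_B = 29.671×0.798 + 48.553×3.86 = 23.678 + 187.42 = 211.09 W.
Ideal ⇒ P_in = P_out, so I_p = P_out/V_p = 211.09/220 = 0.960 A.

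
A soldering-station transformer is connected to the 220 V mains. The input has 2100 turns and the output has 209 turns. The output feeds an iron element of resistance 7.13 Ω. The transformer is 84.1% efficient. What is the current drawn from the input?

I_in ≈ 0.363 A

V_out = 220 × 209/2100 = 21.895 V.
I_out = V_out/R = 21.895/7.13 = 3.0709 A.
P_out = V_out I_out = 21.895 × 3.0709 = 67.237 W.
P_in = P_out/η = 67.237/0.841 = 79.949 W.
I_in = P_in/V_in = 79.949/220 = 0.363 A.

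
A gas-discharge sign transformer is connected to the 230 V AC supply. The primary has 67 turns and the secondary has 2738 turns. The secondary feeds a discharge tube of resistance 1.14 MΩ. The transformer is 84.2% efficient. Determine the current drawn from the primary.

V_s = 230 × 2738/67 = 9399.1 V.
I_s = V_s/R = 9399.1/(1.14×10^6) = 0.0082448 A.
P_out = V_s I_s = 9399.1 × 0.0082448 = 77.494 W.
P_in = P_out/η = 77.494/0.842 = 92.036 W.
I_p = P_in/V_p = 92.036/230 = 0.400 A.

I_p ≈ 0.400 A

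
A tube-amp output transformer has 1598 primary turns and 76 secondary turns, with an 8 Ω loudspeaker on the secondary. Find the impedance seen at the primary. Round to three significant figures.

Z_p ≈ 3540 Ω

Z_p = (N_p/N_s)² × Z_s = (1598/76)² × 8 = 3540 Ω.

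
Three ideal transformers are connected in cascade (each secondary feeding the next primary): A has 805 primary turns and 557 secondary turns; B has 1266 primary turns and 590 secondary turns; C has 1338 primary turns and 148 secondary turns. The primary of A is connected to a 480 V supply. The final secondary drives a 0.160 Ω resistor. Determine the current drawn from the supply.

I_supply ≈ 3.82 A

After A: V = 480.00 × 557/805 = 332.12 V.
After B: V = 332.12 × 590/1266 = 154.78 V.
After C: V = 154.78 × 148/1338 = 17.121 V.
I_load = 17.121/0.160 = 107.01 A, so P_out = 17.121 × 107.01 = 1832.0 W.
All ideal ⇒ P_in = P_out, so I_supply = 1832.0/480 = 3.82 A.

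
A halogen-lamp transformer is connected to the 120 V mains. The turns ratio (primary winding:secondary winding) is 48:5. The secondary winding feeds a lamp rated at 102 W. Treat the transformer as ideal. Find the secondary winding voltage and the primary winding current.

V_s ≈ 12.5 V, I_p ≈ 0.850 A

V_s = V_p × N_s/N_p = 120 × 5/48 = 12.500 V.
I_s = P/V_s = 102/12.500 = 8.1600 A.
I_p = I_s × N_s/N_p = 8.1600 × 5/48 = 0.850 A.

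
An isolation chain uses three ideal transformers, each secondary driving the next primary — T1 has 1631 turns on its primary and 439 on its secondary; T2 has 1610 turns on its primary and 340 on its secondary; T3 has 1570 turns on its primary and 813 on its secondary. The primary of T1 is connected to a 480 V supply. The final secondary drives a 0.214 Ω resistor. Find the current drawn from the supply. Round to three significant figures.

I_supply ≈ 1.94 A

Secondary of T1: V = 480.00 × 439/1631 = 129.20 V.
Secondary of T2: V = 129.20 × 340/1610 = 27.284 V.
Secondary of T3: V = 27.284 × 813/1570 = 14.128 V.
I_load = 14.128/0.214 = 66.021 A, so P_out = 14.128 × 66.021 = 932.78 W.
All ideal ⇒ P_in = P_out, so I_supply = 932.78/480 = 1.94 A.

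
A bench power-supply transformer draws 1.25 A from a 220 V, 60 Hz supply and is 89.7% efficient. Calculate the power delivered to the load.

P_out ≈ 247 W

P_in = V_p I_p = 220 × 1.25 = 275.00 W.
P_out = η P_in = 0.897 × 275.00 = 247 W.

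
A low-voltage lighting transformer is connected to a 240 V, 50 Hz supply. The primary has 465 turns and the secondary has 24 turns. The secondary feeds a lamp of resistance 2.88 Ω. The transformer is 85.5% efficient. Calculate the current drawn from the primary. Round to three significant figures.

I_p ≈ 0.260 A

V_s = 240 × 24/465 = 12.387 V.
I_s = V_s/R = 12.387/2.88 = 4.3011 A.
P_out = V_s I_s = 12.387 × 4.3011 = 53.278 W.
P_in = P_out/η = 53.278/0.855 = 62.313 W.
I_p = P_in/V_p = 62.313/240 = 0.260 A.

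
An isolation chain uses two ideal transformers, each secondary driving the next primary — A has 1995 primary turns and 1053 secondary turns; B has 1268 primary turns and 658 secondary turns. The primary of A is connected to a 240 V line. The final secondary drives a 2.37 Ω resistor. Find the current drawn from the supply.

I_supply ≈ 7.60 A

After A: V = 240.00 × 1053/1995 = 126.68 V.
After B: V = 126.68 × 658/1268 = 65.736 V.
I_load = 65.736/2.37 = 27.737 A, so P_out = 65.736 × 27.737 = 1823.3 W.
All ideal ⇒ P_in = P_out, so I_supply = 1823.3/240 = 7.60 A.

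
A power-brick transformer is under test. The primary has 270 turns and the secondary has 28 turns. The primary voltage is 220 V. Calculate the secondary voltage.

V_s/V_p = N_s/N_p, so V_s = 220 × 28/270 = 22.8 V.

V_s ≈ 22.8 V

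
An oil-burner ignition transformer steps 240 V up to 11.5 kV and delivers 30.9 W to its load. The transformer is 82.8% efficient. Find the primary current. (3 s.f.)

P_in = P_out/η = 30.9/0.828 = 37.319 W.
I_p = P_in/V_p = 37.319/240 = 0.155 A.

I_p ≈ 0.155 A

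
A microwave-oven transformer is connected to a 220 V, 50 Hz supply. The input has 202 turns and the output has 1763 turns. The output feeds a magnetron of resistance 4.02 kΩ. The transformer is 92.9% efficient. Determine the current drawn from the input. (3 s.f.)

V_out = 220 × 1763/202 = 1920.1 V.
I_out = V_out/R = 1920.1/4020 = 0.47764 A.
P_out = V_out I_out = 1920.1 × 0.47764 = 917.11 W.
P_in = P_out/η = 917.11/0.929 = 987.20 W.
I_in = P_in/V_in = 987.20/220 = 4.49 A.

I_in ≈ 4.49 A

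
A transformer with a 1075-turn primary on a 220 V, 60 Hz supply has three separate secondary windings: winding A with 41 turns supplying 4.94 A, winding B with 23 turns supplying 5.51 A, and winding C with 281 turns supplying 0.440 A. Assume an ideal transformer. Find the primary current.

I_p ≈ 0.421 A

V_A = 220 × 41/1075 = 8.3907 V; V_B = 220 × 23/1075 = 4.7070 V; V_C = 220 × 281/1075 = 57.507 V.
P_out = V_A I_A + V_B I_B + V_C I_C = 8.3907×4.94 + 4.7070×5.51 + 57.507×0.440 = 41.450 + 25.935 + 25.303 = 92.689 W.
Ideal ⇒ P_in = P_out, so I_p = P_out/V_p = 92.689/220 = 0.421 A.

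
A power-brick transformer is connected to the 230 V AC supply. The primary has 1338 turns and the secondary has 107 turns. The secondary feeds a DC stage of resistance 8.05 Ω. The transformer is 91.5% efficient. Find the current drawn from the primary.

I_p ≈ 0.200 A

V_s = 230 × 107/1338 = 18.393 V.
I_s = V_s/R = 18.393/8.05 = 2.2849 A.
P_out = V_s I_s = 18.393 × 2.2849 = 42.026 W.
P_in = P_out/η = 42.026/0.915 = 45.930 W.
I_p = P_in/V_p = 45.930/230 = 0.200 A.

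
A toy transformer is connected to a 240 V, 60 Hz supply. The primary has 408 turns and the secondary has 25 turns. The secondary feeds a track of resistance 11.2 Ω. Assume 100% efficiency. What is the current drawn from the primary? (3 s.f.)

V_s = V_p × N_s/N_p = 240 × 25/408 = 14.706 V.
I_s = V_s/R = 14.706/11.2 = 1.3130 A.
For an ideal transformer I_p N_p = I_s N_s, so I_p = 1.3130 × 25/408 = 0.0805 A.

I_p ≈ 0.0805 A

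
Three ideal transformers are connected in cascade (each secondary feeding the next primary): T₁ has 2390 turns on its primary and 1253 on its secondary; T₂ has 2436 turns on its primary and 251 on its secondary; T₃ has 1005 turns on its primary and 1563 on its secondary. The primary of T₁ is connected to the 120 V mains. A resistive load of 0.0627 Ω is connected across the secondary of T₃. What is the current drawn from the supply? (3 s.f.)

After T₁: V = 120.00 × 1253/2390 = 62.912 V.
After T₂: V = 62.912 × 251/2436 = 6.4823 V.
After T₃: V = 6.4823 × 1563/1005 = 10.081 V.
I_load = 10.081/0.0627 = 160.79 A, so P_out = 10.081 × 160.79 = 1621.0 W.
All ideal ⇒ P_in = P_out, so I_supply = 1621.0/120 = 13.5 A.

I_supply ≈ 13.5 A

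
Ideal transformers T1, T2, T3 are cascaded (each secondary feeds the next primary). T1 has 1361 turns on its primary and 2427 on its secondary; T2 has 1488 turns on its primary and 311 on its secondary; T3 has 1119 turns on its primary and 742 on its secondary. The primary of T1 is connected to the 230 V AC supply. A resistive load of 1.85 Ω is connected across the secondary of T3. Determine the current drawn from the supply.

I_supply ≈ 7.59 A

After T1: V = 230.00 × 2427/1361 = 410.15 V.
After T2: V = 410.15 × 311/1488 = 85.723 V.
After T3: V = 85.723 × 742/1119 = 56.842 V.
I_load = 56.842/1.85 = 30.726 A, so P_out = 56.842 × 30.726 = 1746.5 W.
All ideal ⇒ P_in = P_out, so I_supply = 1746.5/230 = 7.59 A.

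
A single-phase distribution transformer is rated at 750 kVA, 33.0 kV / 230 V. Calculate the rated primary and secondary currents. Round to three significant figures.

I_p ≈ 22.7 A, I_s ≈ 3260 A

I_p = S/V_p = 750000/33000 = 22.7 A.
I_s = S/V_s = 750000/230 = 3260 A.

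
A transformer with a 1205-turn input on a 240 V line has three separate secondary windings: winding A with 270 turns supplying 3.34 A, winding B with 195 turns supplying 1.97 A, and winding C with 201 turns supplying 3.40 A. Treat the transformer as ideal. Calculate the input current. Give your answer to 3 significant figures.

I_in ≈ 1.63 A

V_A = 240 × 270/1205 = 53.776 V; V_B = 240 × 195/1205 = 38.838 V; V_C = 240 × 201/1205 = 40.033 V.
P_out = V_A I_A + V_B I_B + V_C I_C = 53.776×3.34 + 38.838×1.97 + 40.033×3.40 = 179.61 + 76.511 + 136.11 = 392.24 W.
Ideal ⇒ P_in = P_out, so I_in = P_out/V_in = 392.24/240 = 1.63 A.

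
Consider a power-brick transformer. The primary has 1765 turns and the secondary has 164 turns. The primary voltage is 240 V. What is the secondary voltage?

V_s ≈ 22.3 V

V_s/V_p = N_s/N_p, so V_s = 240 × 164/1765 = 22.3 V.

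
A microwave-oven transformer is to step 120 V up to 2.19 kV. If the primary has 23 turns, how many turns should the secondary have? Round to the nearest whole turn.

N_s/N_p = V_s/V_p, so N_s = 23 × 2190/120 = 419.8 ≈ 420 turns.

N_s = 420 turns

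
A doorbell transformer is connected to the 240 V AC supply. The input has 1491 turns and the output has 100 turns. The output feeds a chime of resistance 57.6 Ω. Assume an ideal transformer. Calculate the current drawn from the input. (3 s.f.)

V_out = V_in × N_out/N_in = 240 × 100/1491 = 16.097 V.
I_out = V_out/R = 16.097/57.6 = 0.27945 A.
For an ideal transformer I_in N_in = I_out N_out, so I_in = 0.27945 × 100/1491 = 0.0187 A.

I_in ≈ 0.0187 A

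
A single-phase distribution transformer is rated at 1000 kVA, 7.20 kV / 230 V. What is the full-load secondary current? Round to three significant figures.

I_s ≈ 4350 A

I_s = S/V_s = 1000000/230 = 4350 A.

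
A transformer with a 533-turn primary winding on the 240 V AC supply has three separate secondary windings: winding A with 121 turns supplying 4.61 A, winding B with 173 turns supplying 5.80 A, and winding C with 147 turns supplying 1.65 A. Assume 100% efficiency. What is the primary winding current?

I_p ≈ 3.38 A

V_A = 240 × 121/533 = 54.484 V; V_B = 240 × 173/533 = 77.899 V; V_C = 240 × 147/533 = 66.191 V.
P_out = V_A I_A + V_B I_B + V_C I_C = 54.484×4.61 + 77.899×5.80 + 66.191×1.65 = 251.17 + 451.81 + 109.22 = 812.20 W.
Ideal ⇒ P_in = P_out, so I_p = P_out/V_p = 812.20/240 = 3.38 A.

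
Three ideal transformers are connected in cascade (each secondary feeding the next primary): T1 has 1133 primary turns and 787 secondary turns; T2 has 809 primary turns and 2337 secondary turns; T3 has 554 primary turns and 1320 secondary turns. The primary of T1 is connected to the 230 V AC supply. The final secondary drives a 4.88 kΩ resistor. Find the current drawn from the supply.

Secondary of T1: V = 230.00 × 787/1133 = 159.76 V.
Secondary of T2: V = 159.76 × 2337/809 = 461.51 V.
Secondary of T3: V = 461.51 × 1320/554 = 1099.6 V.
I_load = 1099.6/4880 = 0.22533 A, so P_out = 1099.6 × 0.22533 = 247.78 W.
All ideal ⇒ P_in = P_out, so I_supply = 247.78/230 = 1.08 A.

I_supply ≈ 1.08 A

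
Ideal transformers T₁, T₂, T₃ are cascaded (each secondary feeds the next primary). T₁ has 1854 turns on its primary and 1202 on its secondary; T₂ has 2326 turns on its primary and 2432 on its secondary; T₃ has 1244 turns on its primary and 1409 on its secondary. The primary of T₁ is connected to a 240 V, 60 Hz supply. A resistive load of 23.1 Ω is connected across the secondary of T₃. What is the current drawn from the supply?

After T₁: V = 240.00 × 1202/1854 = 155.60 V.
After T₂: V = 155.60 × 2432/2326 = 162.69 V.
After T₃: V = 162.69 × 1409/1244 = 184.27 V.
I_load = 184.27/23.1 = 7.9770 A, so P_out = 184.27 × 7.9770 = 1469.9 W.
All ideal ⇒ P_in = P_out, so I_supply = 1469.9/240 = 6.12 A.

I_supply ≈ 6.12 A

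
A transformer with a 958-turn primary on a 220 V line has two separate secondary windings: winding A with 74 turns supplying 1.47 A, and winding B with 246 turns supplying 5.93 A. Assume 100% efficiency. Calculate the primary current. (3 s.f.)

I_p ≈ 1.64 A

V_A = 220 × 74/958 = 16.994 V; V_B = 220 × 246/958 = 56.493 V.
P_out = V_A I_A + V_B I_B = 16.994×1.47 + 56.493×5.93 = 24.981 + 335.00 = 359.98 W.
Ideal ⇒ P_in = P_out, so I_p = P_out/V_p = 359.98/220 = 1.64 A.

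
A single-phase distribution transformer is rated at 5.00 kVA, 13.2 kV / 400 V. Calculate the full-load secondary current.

I_s ≈ 12.5 A

I_s = S/V_s = 5000/400 = 12.5 A.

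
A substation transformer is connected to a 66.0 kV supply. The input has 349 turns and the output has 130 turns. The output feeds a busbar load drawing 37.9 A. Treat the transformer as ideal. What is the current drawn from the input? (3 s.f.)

For an ideal transformer I_in N_in = I_out N_out, so I_in = 37.9 × 130/349 = 14.1 A.

I_in ≈ 14.1 A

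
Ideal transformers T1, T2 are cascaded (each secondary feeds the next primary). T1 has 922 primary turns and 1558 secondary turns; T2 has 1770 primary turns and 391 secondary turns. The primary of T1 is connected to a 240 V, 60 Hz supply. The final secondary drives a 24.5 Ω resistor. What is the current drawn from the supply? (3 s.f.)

Secondary of T1: V = 240.00 × 1558/922 = 405.55 V.
Secondary of T2: V = 405.55 × 391/1770 = 89.588 V.
I_load = 89.588/24.5 = 3.6567 A, so P_out = 89.588 × 3.6567 = 327.59 W.
All ideal ⇒ P_in = P_out, so I_supply = 327.59/240 = 1.36 A.

I_supply ≈ 1.36 A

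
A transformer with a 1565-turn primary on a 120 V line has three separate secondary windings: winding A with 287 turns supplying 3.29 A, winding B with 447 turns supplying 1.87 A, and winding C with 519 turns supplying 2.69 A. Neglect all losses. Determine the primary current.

V_A = 120 × 287/1565 = 22.006 V; V_B = 120 × 447/1565 = 34.275 V; V_C = 120 × 519/1565 = 39.796 V.
P_out = V_A I_A + V_B I_B + V_C I_C = 22.006×3.29 + 34.275×1.87 + 39.796×2.69 = 72.401 + 64.094 + 107.05 = 243.54 W.
Ideal ⇒ P_in = P_out, so I_p = P_out/V_p = 243.54/120 = 2.03 A.

I_p ≈ 2.03 A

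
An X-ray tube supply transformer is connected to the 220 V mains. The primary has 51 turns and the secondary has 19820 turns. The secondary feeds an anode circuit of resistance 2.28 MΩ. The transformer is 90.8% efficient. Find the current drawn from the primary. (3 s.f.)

I_p ≈ 16.0 A

V_s = 220 × 19820/51 = 85498 V.
I_s = V_s/R = 85498/(2.28×10^6) = 0.037499 A.
P_out = V_s I_s = 85498 × 0.037499 = 3206.1 W.
P_in = P_out/η = 3206.1/0.908 = 3531.0 W.
I_p = P_in/V_p = 3531.0/220 = 16.0 A.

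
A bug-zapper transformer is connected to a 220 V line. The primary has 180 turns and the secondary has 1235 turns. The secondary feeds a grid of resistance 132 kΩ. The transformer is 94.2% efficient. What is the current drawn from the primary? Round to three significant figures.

I_p ≈ 0.0833 A

V_s = 220 × 1235/180 = 1509.4 V.
I_s = V_s/R = 1509.4/132000 = 0.011435 A.
P_out = V_s I_s = 1509.4 × 0.011435 = 17.261 W.
P_in = P_out/η = 17.261/0.942 = 18.324 W.
I_p = P_in/V_p = 18.324/220 = 0.0833 A.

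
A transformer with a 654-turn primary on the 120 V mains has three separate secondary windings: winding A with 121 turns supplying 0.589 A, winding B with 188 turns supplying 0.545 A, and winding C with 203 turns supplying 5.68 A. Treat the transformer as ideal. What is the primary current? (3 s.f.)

I_p ≈ 2.03 A

V_A = 120 × 121/654 = 22.202 V; V_B = 120 × 188/654 = 34.495 V; V_C = 120 × 203/654 = 37.248 V.
P_out = V_A I_A + V_B I_B + V_C I_C = 22.202×0.589 + 34.495×0.545 + 37.248×5.68 = 13.077 + 18.800 + 211.57 = 243.44 W.
Ideal ⇒ P_in = P_out, so I_p = P_out/V_p = 243.44/120 = 2.03 A.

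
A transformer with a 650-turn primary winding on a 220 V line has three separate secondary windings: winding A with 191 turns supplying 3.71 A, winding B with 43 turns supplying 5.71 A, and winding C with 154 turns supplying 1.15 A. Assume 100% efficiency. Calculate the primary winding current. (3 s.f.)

V_A = 220 × 191/650 = 64.646 V; V_B = 220 × 43/650 = 14.554 V; V_C = 220 × 154/650 = 52.123 V.
P_out = V_A I_A + V_B I_B + V_C I_C = 64.646×3.71 + 14.554×5.71 + 52.123×1.15 = 239.84 + 83.102 + 59.942 = 382.88 W.
Ideal ⇒ P_in = P_out, so I_p = P_out/V_p = 382.88/220 = 1.74 A.

I_p ≈ 1.74 A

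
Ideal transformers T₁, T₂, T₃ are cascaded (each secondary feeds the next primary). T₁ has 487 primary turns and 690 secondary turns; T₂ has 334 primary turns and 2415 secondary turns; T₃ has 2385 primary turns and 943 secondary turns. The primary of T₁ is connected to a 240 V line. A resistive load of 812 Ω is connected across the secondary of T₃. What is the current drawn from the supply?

I_supply ≈ 4.85 A

After T₁: V = 240.00 × 690/487 = 340.04 V.
After T₂: V = 340.04 × 2415/334 = 2458.7 V.
After T₃: V = 2458.7 × 943/2385 = 972.13 V.
I_load = 972.13/812 = 1.1972 A, so P_out = 972.13 × 1.1972 = 1163.8 W.
All ideal ⇒ P_in = P_out, so I_supply = 1163.8/240 = 4.85 A.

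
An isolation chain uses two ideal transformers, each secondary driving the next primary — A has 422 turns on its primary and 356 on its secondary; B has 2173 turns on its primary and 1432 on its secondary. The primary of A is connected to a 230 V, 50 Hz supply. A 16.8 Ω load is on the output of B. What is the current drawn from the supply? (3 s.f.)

After A: V = 230.00 × 356/422 = 194.03 V.
After B: V = 194.03 × 1432/2173 = 127.86 V.
I_load = 127.86/16.8 = 7.6110 A, so P_out = 127.86 × 7.6110 = 973.17 W.
All ideal ⇒ P_in = P_out, so I_supply = 973.17/230 = 4.23 A.

I_supply ≈ 4.23 A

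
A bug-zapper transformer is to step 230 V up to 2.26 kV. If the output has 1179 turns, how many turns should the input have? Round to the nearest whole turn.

N_in/N_out = V_in/V_out, so N_in = 1179 × 230/2260 = 120.0 ≈ 120 turns.

N_in = 120 turns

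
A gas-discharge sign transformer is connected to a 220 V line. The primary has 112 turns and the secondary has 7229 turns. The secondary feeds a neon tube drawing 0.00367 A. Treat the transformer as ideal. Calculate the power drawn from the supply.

P ≈ 52.1 W

I_p = I_s × N_s/N_p = 0.00367 × 7229/112 = 0.23688 A.
P = V_p I_p = 220 × 0.23688 = 52.1 W.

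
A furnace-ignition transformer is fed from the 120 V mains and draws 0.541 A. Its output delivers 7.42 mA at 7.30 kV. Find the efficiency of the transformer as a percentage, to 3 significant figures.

P_in = 120 × 0.541 = 64.9200 W.
P_out = 7300 × 0.00742 = 54.1660 W.
η = P_out/P_in = 54.1660/64.9200 = 0.834.

η ≈ 83.4%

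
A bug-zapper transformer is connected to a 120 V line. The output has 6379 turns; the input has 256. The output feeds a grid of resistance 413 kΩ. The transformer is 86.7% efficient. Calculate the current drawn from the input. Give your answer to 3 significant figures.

I_in ≈ 0.208 A

V_out = 120 × 6379/256 = 2990.2 V.
I_out = V_out/R = 2990.2/413000 = 0.0072401 A.
P_out = V_out I_out = 2990.2 × 0.0072401 = 21.649 W.
P_in = P_out/η = 21.649/0.867 = 24.970 W.
I_in = P_in/V_in = 24.970/120 = 0.208 A.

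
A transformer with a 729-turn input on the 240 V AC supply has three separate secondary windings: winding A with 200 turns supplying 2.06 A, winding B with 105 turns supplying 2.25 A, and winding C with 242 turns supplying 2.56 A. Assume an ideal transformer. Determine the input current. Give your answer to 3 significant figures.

I_in ≈ 1.74 A

V_A = 240 × 200/729 = 65.844 V; V_B = 240 × 105/729 = 34.568 V; V_C = 240 × 242/729 = 79.671 V.
P_out = V_A I_A + V_B I_B + V_C I_C = 65.844×2.06 + 34.568×2.25 + 79.671×2.56 = 135.64 + 77.778 + 203.96 = 417.37 W.
Ideal ⇒ P_in = P_out, so I_in = P_out/V_in = 417.37/240 = 1.74 A.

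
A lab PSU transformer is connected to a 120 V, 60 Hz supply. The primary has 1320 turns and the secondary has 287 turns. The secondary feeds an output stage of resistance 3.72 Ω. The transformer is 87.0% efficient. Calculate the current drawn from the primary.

I_p ≈ 1.75 A

V_s = 120 × 287/1320 = 26.091 V.
I_s = V_s/R = 26.091/3.72 = 7.0137 A.
P_out = V_s I_s = 26.091 × 7.0137 = 182.99 W.
P_in = P_out/η = 182.99/0.870 = 210.34 W.
I_p = P_in/V_p = 210.34/120 = 1.75 A.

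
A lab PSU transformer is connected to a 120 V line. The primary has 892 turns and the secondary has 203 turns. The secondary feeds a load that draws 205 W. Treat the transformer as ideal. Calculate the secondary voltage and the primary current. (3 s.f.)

V_s ≈ 27.3 V, I_p ≈ 1.71 A

V_s = V_p × N_s/N_p = 120 × 203/892 = 27.309 V.
I_s = P/V_s = 205/27.309 = 7.5066 A.
I_p = I_s × N_s/N_p = 7.5066 × 203/892 = 1.71 A.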